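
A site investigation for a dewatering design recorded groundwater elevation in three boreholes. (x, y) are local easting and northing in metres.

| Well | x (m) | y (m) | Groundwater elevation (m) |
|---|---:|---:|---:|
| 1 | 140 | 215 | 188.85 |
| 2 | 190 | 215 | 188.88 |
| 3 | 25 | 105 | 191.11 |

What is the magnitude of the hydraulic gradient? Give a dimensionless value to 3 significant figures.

0.0212

With h = a·x + b·y + c and 1 as origin, the differences give:
  50·a + 0·b = +0.03
  (-115)·a + (-110)·b = +2.26
Eliminate b (×(-110) and ×0, subtract): -5500·a = -3.300 → a = ∂h/∂x = +0.0006000
Back-substitute: b = ∂h/∂y = -0.02117.
|∇h| = √(0.0006000² + -0.02117²) = 0.02118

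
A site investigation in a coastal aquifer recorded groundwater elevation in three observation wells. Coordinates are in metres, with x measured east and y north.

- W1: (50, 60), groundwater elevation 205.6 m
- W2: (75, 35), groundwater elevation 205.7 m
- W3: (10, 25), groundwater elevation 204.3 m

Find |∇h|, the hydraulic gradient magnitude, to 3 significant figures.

0.0245

With h = a·x + b·y + c and W1 as origin, the differences give:
  25·a + (-25)·b = +0.1
  (-40)·a + (-35)·b = -1.3
Eliminate b (×(-35) and ×(-25), subtract): -1875·a = -36.00 → a = ∂h/∂x = +0.01920
Back-substitute: b = ∂h/∂y = +0.01520.
|∇h| = √(0.01920² + 0.01520²) = 0.02449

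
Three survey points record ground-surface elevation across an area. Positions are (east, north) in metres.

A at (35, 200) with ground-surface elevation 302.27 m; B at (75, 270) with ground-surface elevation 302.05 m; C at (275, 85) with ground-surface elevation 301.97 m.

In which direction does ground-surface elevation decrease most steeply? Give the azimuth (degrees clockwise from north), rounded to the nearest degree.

049°

With z = a·x + b·y + c and A as origin, the differences give:
  40·a + 70·b = -0.22
  240·a + (-115)·b = -0.30
Eliminate b (×(-115) and ×70, subtract): -21400·a = 46.300 → a = ∂z/∂x = -0.002164
Back-substitute: b = ∂z/∂y = -0.001907.
Steepest decrease is along −∇f: components (+0.002164 E, +0.001907 N).
Azimuth = atan2(+0.002164, +0.001907) = 48.6° ≈ 049°.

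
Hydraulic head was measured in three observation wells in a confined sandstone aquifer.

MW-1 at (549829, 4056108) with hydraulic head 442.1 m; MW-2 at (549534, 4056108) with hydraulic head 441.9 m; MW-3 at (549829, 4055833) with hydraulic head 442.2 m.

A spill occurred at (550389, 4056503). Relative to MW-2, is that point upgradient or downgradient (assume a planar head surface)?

∂h/∂x = (441.9 − 442.1) / (549534 − 549829) = +0.0006780
∂h/∂y = (442.2 − 442.1) / (4055833 − 4056108) = -0.0003636
Head at (550389, 4056503) = 442.1 + (+0.0006780)·(560) + (-0.0003636)·(395) = 442.34 m.
That is higher than the 441.9 m at MW-2, so the point is upgradient.

upgradient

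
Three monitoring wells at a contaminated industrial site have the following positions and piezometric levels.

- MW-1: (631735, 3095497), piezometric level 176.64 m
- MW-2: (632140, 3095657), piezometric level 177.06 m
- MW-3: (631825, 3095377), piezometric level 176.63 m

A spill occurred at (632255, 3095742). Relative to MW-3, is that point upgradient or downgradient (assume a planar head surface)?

upgradient

Three-point gradient (reference MW-1): Δ to MW-2 = (405, 160, +0.42), Δ to MW-3 = (90, -120, -0.01).
∂h/∂x = +0.0007746, ∂h/∂y = +0.0006643 (det = -63000).
Head at (632255, 3095742) = 176.64 + (+0.0007746)·(520) + (+0.0006643)·(245) = 177.21 m.
That is higher than the 176.63 m at MW-3, so the point is upgradient.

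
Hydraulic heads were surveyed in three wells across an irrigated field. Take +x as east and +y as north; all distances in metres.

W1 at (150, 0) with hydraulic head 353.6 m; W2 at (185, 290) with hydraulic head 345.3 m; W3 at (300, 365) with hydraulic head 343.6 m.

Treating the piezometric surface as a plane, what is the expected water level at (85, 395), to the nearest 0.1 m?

Differences from W1: to W2 (Δx, Δy, Δh) = (35, 290, -8.3); to W3 = (150, 365, -10.0).
Solve a·Δx + b·Δy = Δh: det = 35·365 − 150·290 = -30725.
∂h/∂x = [(-8.3)·365 − (-10.0)·290] / -30725 = +0.004215
∂h/∂y = [35·(-10.0) − 150·(-8.3)] / -30725 = -0.02913
h(85, 395) = 353.6 + (+0.004215)·(-65) + (-0.02913)·(395) = 353.6 -0.274 -11.506 = 341.820 m.

341.8 m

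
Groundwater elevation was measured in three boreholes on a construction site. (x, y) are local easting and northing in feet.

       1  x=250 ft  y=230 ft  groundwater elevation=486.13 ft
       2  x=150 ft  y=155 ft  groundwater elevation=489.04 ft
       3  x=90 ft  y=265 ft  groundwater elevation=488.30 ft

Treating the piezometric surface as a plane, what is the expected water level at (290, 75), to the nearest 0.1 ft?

Taking 1 as reference: 2−1 = (-100, -75, +2.91); 3−1 = (-160, 35, +2.17).
Determinant of the coordinate differences = (-100)·35 − (-160)·(-75) = -15500.
∂h/∂x = [(+2.91)·35 − (+2.17)·(-75)] / -15500 = -0.01707
∂h/∂y = [(-100)·(+2.17) − (-160)·(+2.91)] / -15500 = -0.01604
h(290, 75) = 486.13 + (-0.01707)·(40) + (-0.01604)·(-155) = 486.13 -0.683 +2.486 = 487.933 ft.

487.9 ft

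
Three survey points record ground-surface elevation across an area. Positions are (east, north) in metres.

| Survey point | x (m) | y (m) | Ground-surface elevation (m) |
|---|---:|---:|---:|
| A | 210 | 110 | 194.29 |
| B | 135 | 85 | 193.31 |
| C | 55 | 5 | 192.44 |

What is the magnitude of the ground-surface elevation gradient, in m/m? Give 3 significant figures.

Differences from A: to B (Δx, Δy, Δh) = (-75, -25, -0.98); to C = (-155, -105, -1.85).
Solve a·Δx + b·Δy = Δz: det = (-75)·(-105) − (-155)·(-25) = 4000.
∂z/∂x = [(-0.98)·(-105) − (-1.85)·(-25)] / 4000 = +0.01416
∂z/∂y = [(-75)·(-1.85) − (-155)·(-0.98)] / 4000 = -0.003287
|∇f| = √(0.01416² + -0.003287²) = 0.01454 m/m

0.0145 m/m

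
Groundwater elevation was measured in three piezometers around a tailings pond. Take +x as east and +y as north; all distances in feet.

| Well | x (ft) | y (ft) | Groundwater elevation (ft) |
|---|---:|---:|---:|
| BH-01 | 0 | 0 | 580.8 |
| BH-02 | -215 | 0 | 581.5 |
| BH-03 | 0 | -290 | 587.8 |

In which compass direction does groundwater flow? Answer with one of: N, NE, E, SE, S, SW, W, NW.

N

∂h/∂x = (581.5 − 580.8) / (-215 − 0) = -0.003256
∂h/∂y = (587.8 − 580.8) / (-290 − 0) = -0.02414
Flow = −∇h = (+0.003256 east, +0.02414 north), which points north.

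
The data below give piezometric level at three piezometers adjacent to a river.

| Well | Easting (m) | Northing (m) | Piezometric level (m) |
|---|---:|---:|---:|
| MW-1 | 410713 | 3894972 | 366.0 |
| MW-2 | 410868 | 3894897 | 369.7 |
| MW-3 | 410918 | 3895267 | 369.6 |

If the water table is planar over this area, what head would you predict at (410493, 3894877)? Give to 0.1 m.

Three-point gradient (reference MW-1): Δ to MW-2 = (155, -75, +3.7), Δ to MW-3 = (205, 295, +3.6).
∂h/∂x = +0.02228, ∂h/∂y = -0.003282 (det = 61100).
h(410493, 3894877) = 366.0 + (+0.02228)·(-220) + (-0.003282)·(-95) = 366.0 -4.902 +0.312 = 361.409 m.

361.4 m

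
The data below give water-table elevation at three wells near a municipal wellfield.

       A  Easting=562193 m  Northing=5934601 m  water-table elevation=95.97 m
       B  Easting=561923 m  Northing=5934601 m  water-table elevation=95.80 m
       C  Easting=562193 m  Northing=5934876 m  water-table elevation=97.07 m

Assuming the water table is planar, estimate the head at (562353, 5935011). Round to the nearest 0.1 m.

∂h/∂x = (95.80 − 95.97) / (561923 − 562193) = +0.0006296
∂h/∂y = (97.07 − 95.97) / (5934876 − 5934601) = +0.004000
h(562353, 5935011) = 95.97 + (+0.0006296)·(160) + (+0.004000)·(410) = 95.97 +0.101 +1.640 = 97.711 m.

97.7 m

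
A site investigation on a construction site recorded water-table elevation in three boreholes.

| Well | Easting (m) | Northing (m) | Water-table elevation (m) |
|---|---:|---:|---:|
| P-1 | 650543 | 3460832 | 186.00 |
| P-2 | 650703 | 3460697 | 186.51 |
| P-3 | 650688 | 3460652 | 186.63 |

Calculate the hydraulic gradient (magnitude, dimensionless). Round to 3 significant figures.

0.00300

Taking P-1 as reference: P-2−P-1 = (160, -135, +0.51); P-3−P-1 = (145, -180, +0.63).
Determinant of the coordinate differences = 160·(-180) − 145·(-135) = -9225.
∂h/∂x = [(+0.51)·(-180) − (+0.63)·(-135)] / -9225 = +0.0007317
∂h/∂y = [160·(+0.63) − 145·(+0.51)] / -9225 = -0.002911
|∇h| = √(0.0007317² + -0.002911²) = 0.003002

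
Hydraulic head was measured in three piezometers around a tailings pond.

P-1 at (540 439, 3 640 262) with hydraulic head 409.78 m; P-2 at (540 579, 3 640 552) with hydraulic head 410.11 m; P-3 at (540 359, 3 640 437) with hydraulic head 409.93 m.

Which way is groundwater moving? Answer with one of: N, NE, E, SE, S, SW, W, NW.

S

Taking P-1 as reference: P-2−P-1 = (140, 290, +0.33); P-3−P-1 = (-80, 175, +0.15).
Determinant of the coordinate differences = 140·175 − (-80)·290 = 47700.
∂h/∂x = [(+0.33)·175 − (+0.15)·290] / 47700 = +0.0002987
∂h/∂y = [140·(+0.15) − (-80)·(+0.33)] / 47700 = +0.0009937
Flow = −∇h = (-0.0002987 east, -0.0009937 north), which points south.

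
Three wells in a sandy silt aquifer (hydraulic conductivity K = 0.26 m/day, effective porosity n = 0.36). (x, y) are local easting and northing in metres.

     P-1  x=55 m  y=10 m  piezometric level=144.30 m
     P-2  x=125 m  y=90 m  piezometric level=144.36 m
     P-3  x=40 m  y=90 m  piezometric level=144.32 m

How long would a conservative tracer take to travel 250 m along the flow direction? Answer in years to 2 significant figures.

1600 years

Taking P-1 as reference: P-2−P-1 = (70, 80, +0.06); P-3−P-1 = (-15, 80, +0.02).
Determinant of the coordinate differences = 70·80 − (-15)·80 = 6800.
∂h/∂x = [(+0.06)·80 − (+0.02)·80] / 6800 = +0.0004706
∂h/∂y = [70·(+0.02) − (-15)·(+0.06)] / 6800 = +0.0003382
|∇h| = √(0.0004706² + 0.0003382²) = 0.0005795
Seepage velocity v = K·i/n = 0.26 × 0.0005795 / 0.36 = 0.0004185 m/day.
t = 250 / 0.0004185 = 5.974e+05 days = 1.64e+03 years.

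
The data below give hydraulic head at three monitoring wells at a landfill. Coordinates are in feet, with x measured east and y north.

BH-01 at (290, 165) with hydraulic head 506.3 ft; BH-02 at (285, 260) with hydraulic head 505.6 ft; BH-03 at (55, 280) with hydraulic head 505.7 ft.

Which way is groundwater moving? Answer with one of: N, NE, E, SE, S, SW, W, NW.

N

Differences from BH-01: to BH-02 (Δx, Δy, Δh) = (-5, 95, -0.7); to BH-03 = (-235, 115, -0.6).
Determinant of the coordinate differences = (-5)·115 − (-235)·95 = 21750.
∂h/∂x = [(-0.7)·115 − (-0.6)·95] / 21750 = -0.001080
∂h/∂y = [(-5)·(-0.6) − (-235)·(-0.7)] / 21750 = -0.007425
Flow = −∇h = (+0.001080 east, +0.007425 north), which points north.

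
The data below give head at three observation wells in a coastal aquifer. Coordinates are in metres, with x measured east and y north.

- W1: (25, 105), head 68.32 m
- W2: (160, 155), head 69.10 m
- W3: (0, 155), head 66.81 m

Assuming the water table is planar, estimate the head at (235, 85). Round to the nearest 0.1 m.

71.8 m

With h = a·x + b·y + c and W1 as origin, the differences give:
  135·a + 50·b = +0.78
  (-25)·a + 50·b = -1.51
Eliminate b (×50 and ×50, subtract): 8000·a = 114.500 → a = ∂h/∂x = +0.01431
Back-substitute: b = ∂h/∂y = -0.02304.
h(235, 85) = 68.32 + (+0.01431)·(210) + (-0.02304)·(-20) = 68.32 +3.006 +0.461 = 71.786 m.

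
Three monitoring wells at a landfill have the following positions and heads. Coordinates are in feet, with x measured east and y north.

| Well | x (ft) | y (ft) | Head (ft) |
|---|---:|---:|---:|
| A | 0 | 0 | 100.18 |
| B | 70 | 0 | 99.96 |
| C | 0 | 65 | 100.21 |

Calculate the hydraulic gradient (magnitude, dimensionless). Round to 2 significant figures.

0.0032

∂h/∂x = (99.96 − 100.18) / (70 − 0) = -0.003143
∂h/∂y = (100.21 − 100.18) / (65 − 0) = +0.0004615
|∇h| = √(-0.003143² + 0.0004615²) = 0.003177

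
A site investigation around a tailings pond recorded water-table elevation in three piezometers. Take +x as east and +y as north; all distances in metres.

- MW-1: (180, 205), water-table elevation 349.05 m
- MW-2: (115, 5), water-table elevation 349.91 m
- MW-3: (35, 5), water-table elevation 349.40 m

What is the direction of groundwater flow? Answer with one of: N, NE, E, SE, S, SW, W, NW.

With h = a·x + b·y + c and MW-1 as origin, the differences give:
  (-65)·a + (-200)·b = +0.86
  (-145)·a + (-200)·b = +0.35
Eliminate b (×(-200) and ×(-200), subtract): -16000·a = -102.000 → a = ∂h/∂x = +0.006375
Back-substitute: b = ∂h/∂y = -0.006372.
Flow = −∇h = (-0.006375 east, +0.006372 north), which points northwest.

NW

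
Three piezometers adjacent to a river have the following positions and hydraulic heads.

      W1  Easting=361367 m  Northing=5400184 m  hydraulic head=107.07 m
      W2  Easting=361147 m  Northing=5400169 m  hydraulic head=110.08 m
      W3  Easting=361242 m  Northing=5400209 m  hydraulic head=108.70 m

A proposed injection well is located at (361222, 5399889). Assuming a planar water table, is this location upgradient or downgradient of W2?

downgradient

With h = a·x + b·y + c and W1 as origin, the differences give:
  (-220)·a + (-15)·b = +3.01
  (-125)·a + 25·b = +1.63
Eliminate b (×25 and ×(-15), subtract): -7375·a = 99.700 → a = ∂h/∂x = -0.01352
Back-substitute: b = ∂h/∂y = -0.002393.
Head at (361222, 5399889) = 107.07 + (-0.01352)·(-145) + (-0.002393)·(-295) = 109.74 m.
That is lower than the 110.08 m at W2, so the point is downgradient.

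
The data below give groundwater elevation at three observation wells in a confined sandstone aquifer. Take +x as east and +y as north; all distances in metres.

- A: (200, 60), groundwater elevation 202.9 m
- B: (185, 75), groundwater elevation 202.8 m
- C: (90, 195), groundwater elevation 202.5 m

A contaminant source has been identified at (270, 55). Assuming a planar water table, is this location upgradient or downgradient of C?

upgradient

With h = a·x + b·y + c and A as origin, the differences give:
  (-15)·a + 15·b = -0.1
  (-110)·a + 135·b = -0.4
Eliminate b (×135 and ×15, subtract): -375·a = -7.50 → a = ∂h/∂x = +0.02000
Back-substitute: b = ∂h/∂y = +0.01333.
Head at (270, 55) = 202.9 + (+0.02000)·(70) + (+0.01333)·(-5) = 204.23 m.
That is higher than the 202.5 m at C, so the point is upgradient.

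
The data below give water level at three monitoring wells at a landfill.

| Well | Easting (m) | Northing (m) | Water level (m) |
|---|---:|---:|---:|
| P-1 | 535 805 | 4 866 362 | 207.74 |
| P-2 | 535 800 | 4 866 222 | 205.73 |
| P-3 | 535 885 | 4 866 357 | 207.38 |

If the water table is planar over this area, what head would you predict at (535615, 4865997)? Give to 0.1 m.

Taking P-1 as reference: P-2−P-1 = (-5, -140, -2.01); P-3−P-1 = (80, -5, -0.36).
Determinant of the coordinate differences = (-5)·(-5) − 80·(-140) = 11225.
∂h/∂x = [(-2.01)·(-5) − (-0.36)·(-140)] / 11225 = -0.003595
∂h/∂y = [(-5)·(-0.36) − 80·(-2.01)] / 11225 = +0.01449
h(535615, 4865997) = 207.74 + (-0.003595)·(-190) + (+0.01449)·(-365) = 207.74 +0.683 -5.287 = 203.136 m.

203.1 m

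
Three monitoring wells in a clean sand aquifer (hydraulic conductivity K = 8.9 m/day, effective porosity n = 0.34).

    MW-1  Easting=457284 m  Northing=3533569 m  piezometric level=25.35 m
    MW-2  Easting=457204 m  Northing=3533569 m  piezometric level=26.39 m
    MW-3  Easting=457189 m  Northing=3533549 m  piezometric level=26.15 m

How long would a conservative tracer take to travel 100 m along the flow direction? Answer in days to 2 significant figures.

With h = a·x + b·y + c and MW-1 as origin, the differences give:
  (-80)·a + 0·b = +1.04
  (-95)·a + (-20)·b = +0.80
Eliminate b (×(-20) and ×0, subtract): 1600·a = -20.800 → a = ∂h/∂x = -0.01300
Back-substitute: b = ∂h/∂y = +0.02175.
|∇h| = √(-0.01300² + 0.02175²) = 0.02534
Seepage velocity v = K·i/n = 8.9 × 0.02534 / 0.34 = 0.6633 m/day.
t = 100 / 0.6633 = 150.8 days.

150 days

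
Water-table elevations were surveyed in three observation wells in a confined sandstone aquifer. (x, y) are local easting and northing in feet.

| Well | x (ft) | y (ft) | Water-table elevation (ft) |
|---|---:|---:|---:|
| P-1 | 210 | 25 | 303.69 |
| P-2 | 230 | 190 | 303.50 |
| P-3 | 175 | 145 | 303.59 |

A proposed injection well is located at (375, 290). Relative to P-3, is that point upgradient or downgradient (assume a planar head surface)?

With h = a·x + b·y + c and P-1 as origin, the differences give:
  20·a + 165·b = -0.19
  (-35)·a + 120·b = -0.10
Eliminate b (×120 and ×165, subtract): 8175·a = -6.300 → a = ∂h/∂x = -0.0007706
Back-substitute: b = ∂h/∂y = -0.001058.
Head at (375, 290) = 303.69 + (-0.0007706)·(165) + (-0.001058)·(265) = 303.28 ft.
That is lower than the 303.59 ft at P-3, so the point is downgradient.

downgradient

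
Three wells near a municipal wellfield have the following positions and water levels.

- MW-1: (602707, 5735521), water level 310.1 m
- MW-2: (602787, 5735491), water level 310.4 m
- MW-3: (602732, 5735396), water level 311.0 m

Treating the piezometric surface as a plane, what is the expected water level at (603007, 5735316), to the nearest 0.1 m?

311.9 m

With h = a·x + b·y + c and MW-1 as origin, the differences give:
  80·a + (-30)·b = +0.3
  25·a + (-125)·b = +0.9
Eliminate b (×(-125) and ×(-30), subtract): -9250·a = -10.50 → a = ∂h/∂x = +0.001135
Back-substitute: b = ∂h/∂y = -0.006973.
h(603007, 5735316) = 310.1 + (+0.001135)·(300) + (-0.006973)·(-205) = 310.1 +0.341 +1.429 = 311.870 m.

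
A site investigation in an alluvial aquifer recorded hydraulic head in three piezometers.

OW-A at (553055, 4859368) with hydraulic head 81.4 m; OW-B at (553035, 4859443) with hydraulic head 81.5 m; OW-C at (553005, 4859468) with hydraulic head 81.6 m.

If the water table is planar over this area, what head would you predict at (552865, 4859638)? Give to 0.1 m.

82.1 m

Taking OW-A as reference: OW-B−OW-A = (-20, 75, +0.1); OW-C−OW-A = (-50, 100, +0.2).
Solve a·Δx + b·Δy = Δh: det = (-20)·100 − (-50)·75 = 1750.
∂h/∂x = [(+0.1)·100 − (+0.2)·75] / 1750 = -0.002857
∂h/∂y = [(-20)·(+0.2) − (-50)·(+0.1)] / 1750 = +0.0005714
h(552865, 4859638) = 81.4 + (-0.002857)·(-190) + (+0.0005714)·(270) = 81.4 +0.543 +0.154 = 82.097 m.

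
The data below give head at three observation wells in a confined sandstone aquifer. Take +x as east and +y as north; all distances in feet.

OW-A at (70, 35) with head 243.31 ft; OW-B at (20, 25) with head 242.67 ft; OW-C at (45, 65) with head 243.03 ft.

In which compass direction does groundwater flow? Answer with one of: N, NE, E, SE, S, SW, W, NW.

Three-point gradient (reference OW-A): Δ to OW-B = (-50, -10, -0.64), Δ to OW-C = (-25, 30, -0.28).
∂h/∂x = +0.01257, ∂h/∂y = +0.001143 (det = -1750).
Flow = −∇h = (-0.01257 east, -0.001143 north), which points west.

W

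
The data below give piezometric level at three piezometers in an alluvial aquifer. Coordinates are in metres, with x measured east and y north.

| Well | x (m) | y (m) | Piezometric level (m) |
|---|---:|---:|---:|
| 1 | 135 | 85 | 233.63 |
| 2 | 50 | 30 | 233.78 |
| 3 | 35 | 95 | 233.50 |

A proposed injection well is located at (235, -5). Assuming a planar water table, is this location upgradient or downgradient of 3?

upgradient

Taking 1 as reference: 2−1 = (-85, -55, +0.15); 3−1 = (-100, 10, -0.13).
Solve a·Δx + b·Δy = Δh: det = (-85)·10 − (-100)·(-55) = -6350.
∂h/∂x = [(+0.15)·10 − (-0.13)·(-55)] / -6350 = +0.0008898
∂h/∂y = [(-85)·(-0.13) − (-100)·(+0.15)] / -6350 = -0.004102
Head at (235, -5) = 233.63 + (+0.0008898)·(100) + (-0.004102)·(-90) = 234.09 m.
That is higher than the 233.50 m at 3, so the point is upgradient.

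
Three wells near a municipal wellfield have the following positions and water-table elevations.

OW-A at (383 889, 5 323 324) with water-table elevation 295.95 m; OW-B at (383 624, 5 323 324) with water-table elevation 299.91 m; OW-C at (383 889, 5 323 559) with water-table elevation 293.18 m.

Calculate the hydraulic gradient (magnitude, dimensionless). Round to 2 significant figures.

0.019

∂h/∂x = (299.91 − 295.95) / (383624 − 383889) = -0.01494
∂h/∂y = (293.18 − 295.95) / (5323559 − 5323324) = -0.01179
|∇h| = √(-0.01494² + -0.01179²) = 0.01903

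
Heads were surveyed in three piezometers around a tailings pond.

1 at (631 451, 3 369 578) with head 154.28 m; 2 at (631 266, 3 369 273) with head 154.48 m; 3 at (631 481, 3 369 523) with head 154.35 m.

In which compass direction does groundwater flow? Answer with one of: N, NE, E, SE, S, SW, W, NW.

Differences from 1: to 2 (Δx, Δy, Δh) = (-185, -305, +0.20); to 3 = (30, -55, +0.07).
Determinant of the coordinate differences = (-185)·(-55) − 30·(-305) = 19325.
∂h/∂x = [(+0.20)·(-55) − (+0.07)·(-305)] / 19325 = +0.0005356
∂h/∂y = [(-185)·(+0.07) − 30·(+0.20)] / 19325 = -0.0009806
Flow = −∇h = (-0.0005356 east, +0.0009806 north), which points northwest.

NW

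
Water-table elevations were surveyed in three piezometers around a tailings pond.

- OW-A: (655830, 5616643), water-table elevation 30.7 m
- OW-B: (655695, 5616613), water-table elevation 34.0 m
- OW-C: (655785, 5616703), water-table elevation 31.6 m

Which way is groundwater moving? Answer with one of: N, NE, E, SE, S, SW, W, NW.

Taking OW-A as reference: OW-B−OW-A = (-135, -30, +3.3); OW-C−OW-A = (-45, 60, +0.9).
Solve a·Δx + b·Δy = Δh: det = (-135)·60 − (-45)·(-30) = -9450.
∂h/∂x = [(+3.3)·60 − (+0.9)·(-30)] / -9450 = -0.02381
∂h/∂y = [(-135)·(+0.9) − (-45)·(+3.3)] / -9450 = -0.002857
Flow = −∇h = (+0.02381 east, +0.002857 north), which points east.

E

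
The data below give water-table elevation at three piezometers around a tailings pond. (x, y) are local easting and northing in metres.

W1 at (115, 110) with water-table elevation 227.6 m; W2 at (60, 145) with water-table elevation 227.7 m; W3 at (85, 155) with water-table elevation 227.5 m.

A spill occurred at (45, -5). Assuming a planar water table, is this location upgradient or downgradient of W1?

upgradient

Taking W1 as reference: W2−W1 = (-55, 35, +0.1); W3−W1 = (-30, 45, -0.1).
Solve a·Δx + b·Δy = Δh: det = (-55)·45 − (-30)·35 = -1425.
∂h/∂x = [(+0.1)·45 − (-0.1)·35] / -1425 = -0.005614
∂h/∂y = [(-55)·(-0.1) − (-30)·(+0.1)] / -1425 = -0.005965
Head at (45, -5) = 227.6 + (-0.005614)·(-70) + (-0.005965)·(-115) = 228.68 m.
That is higher than the 227.6 m at W1, so the point is upgradient.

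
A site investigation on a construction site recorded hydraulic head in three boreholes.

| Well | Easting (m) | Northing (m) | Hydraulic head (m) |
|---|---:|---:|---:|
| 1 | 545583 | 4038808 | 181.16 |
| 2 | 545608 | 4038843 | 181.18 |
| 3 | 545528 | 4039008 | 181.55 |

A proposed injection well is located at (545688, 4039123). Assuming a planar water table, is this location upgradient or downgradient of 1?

With h = a·x + b·y + c and 1 as origin, the differences give:
  25·a + 35·b = +0.02
  (-55)·a + 200·b = +0.39
Eliminate b (×200 and ×35, subtract): 6925·a = -9.650 → a = ∂h/∂x = -0.001394
Back-substitute: b = ∂h/∂y = +0.001567.
Head at (545688, 4039123) = 181.16 + (-0.001394)·(105) + (+0.001567)·(315) = 181.51 m.
That is higher than the 181.16 m at 1, so the point is upgradient.

upgradient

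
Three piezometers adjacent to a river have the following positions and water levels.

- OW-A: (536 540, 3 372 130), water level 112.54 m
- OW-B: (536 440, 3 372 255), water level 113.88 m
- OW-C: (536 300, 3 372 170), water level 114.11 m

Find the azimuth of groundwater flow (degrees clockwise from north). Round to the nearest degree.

With h = a·x + b·y + c and OW-A as origin, the differences give:
  (-100)·a + 125·b = +1.34
  (-240)·a + 40·b = +1.57
Eliminate b (×40 and ×125, subtract): 26000·a = -142.650 → a = ∂h/∂x = -0.005487
Back-substitute: b = ∂h/∂y = +0.006331.
Flow direction (−∇h) has components (+0.005487 E, -0.006331 N).
Azimuth = atan2(E, N) = atan2(+0.005487, -0.006331) = 139.1° ≈ 139°.

139°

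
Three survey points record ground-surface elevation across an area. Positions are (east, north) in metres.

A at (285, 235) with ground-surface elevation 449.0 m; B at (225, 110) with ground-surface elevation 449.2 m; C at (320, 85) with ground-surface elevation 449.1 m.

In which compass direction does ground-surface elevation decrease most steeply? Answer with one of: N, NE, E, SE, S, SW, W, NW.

With z = a·x + b·y + c and A as origin, the differences give:
  (-60)·a + (-125)·b = +0.2
  35·a + (-150)·b = +0.1
Eliminate b (×(-150) and ×(-125), subtract): 13375·a = -17.50 → a = ∂z/∂x = -0.001308
Back-substitute: b = ∂z/∂y = -0.0009720.
Steepest decrease is along −∇f = (+0.001308 E, +0.0009720 N) → northeast.

NE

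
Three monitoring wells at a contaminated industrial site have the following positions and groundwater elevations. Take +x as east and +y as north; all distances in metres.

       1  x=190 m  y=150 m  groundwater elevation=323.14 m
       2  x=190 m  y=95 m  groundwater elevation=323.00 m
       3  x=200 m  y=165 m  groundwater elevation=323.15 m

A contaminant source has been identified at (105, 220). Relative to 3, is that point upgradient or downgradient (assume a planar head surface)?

upgradient

With h = a·x + b·y + c and 1 as origin, the differences give:
  0·a + (-55)·b = -0.14
  10·a + 15·b = +0.01
Eliminate b (×15 and ×(-55), subtract): 550·a = -1.550 → a = ∂h/∂x = -0.002818
Back-substitute: b = ∂h/∂y = +0.002545.
Head at (105, 220) = 323.14 + (-0.002818)·(-85) + (+0.002545)·(70) = 323.56 m.
That is higher than the 323.15 m at 3, so the point is upgradient.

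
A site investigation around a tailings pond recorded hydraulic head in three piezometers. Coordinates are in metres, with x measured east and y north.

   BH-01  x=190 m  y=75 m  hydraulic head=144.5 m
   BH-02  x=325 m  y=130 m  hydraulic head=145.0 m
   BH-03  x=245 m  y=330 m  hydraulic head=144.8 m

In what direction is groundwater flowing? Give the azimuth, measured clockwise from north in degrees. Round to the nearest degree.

263°

Differences from BH-01: to BH-02 (Δx, Δy, Δh) = (135, 55, +0.5); to BH-03 = (55, 255, +0.3).
Determinant of the coordinate differences = 135·255 − 55·55 = 31400.
∂h/∂x = [(+0.5)·255 − (+0.3)·55] / 31400 = +0.003535
∂h/∂y = [135·(+0.3) − 55·(+0.5)] / 31400 = +0.0004140
Flow direction (−∇h) has components (-0.003535 E, -0.0004140 N).
Azimuth = atan2(E, N) = atan2(-0.003535, -0.0004140) = 263.3° ≈ 263°.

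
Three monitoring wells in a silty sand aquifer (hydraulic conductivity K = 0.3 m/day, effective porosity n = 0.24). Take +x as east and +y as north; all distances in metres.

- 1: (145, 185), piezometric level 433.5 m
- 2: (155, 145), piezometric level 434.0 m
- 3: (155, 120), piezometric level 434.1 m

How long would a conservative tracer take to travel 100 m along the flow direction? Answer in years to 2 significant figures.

6.4 years

With h = a·x + b·y + c and 1 as origin, the differences give:
  10·a + (-40)·b = +0.5
  10·a + (-65)·b = +0.6
Eliminate b (×(-65) and ×(-40), subtract): -250·a = -8.50 → a = ∂h/∂x = +0.03400
Back-substitute: b = ∂h/∂y = -0.004000.
|∇h| = √(0.03400² + -0.004000²) = 0.03423
Seepage velocity v = K·i/n = 0.3 × 0.03423 / 0.24 = 0.04279 m/day.
t = 100 / 0.04279 = 2337 days = 6.4 years.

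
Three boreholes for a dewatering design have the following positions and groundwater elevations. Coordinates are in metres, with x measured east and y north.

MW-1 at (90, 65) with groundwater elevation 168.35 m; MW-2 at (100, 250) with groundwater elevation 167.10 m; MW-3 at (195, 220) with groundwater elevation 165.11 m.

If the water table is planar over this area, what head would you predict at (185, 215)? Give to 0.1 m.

165.4 m

Taking MW-1 as reference: MW-2−MW-1 = (10, 185, -1.25); MW-3−MW-1 = (105, 155, -3.24).
Solve a·Δx + b·Δy = Δh: det = 10·155 − 105·185 = -17875.
∂h/∂x = [(-1.25)·155 − (-3.24)·185] / -17875 = -0.02269
∂h/∂y = [10·(-3.24) − 105·(-1.25)] / -17875 = -0.005530
h(185, 215) = 168.35 + (-0.02269)·(95) + (-0.005530)·(150) = 168.35 -2.156 -0.830 = 165.365 m.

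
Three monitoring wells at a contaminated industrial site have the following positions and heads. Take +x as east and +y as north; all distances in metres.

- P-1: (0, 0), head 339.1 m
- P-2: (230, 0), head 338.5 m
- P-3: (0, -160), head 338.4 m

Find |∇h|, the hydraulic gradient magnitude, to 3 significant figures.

0.00509

∂h/∂x = (338.5 − 339.1) / (230 − 0) = -0.002609
∂h/∂y = (338.4 − 339.1) / (-160 − 0) = +0.004375
|∇h| = √(-0.002609² + 0.004375²) = 0.005094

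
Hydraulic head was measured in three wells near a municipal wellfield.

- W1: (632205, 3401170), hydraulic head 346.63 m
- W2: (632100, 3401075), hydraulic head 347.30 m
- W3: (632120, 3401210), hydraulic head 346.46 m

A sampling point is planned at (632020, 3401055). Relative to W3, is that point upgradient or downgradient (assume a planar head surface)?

Taking W1 as reference: W2−W1 = (-105, -95, +0.67); W3−W1 = (-85, 40, -0.17).
Solve a·Δx + b·Δy = Δh: det = (-105)·40 − (-85)·(-95) = -12275.
∂h/∂x = [(+0.67)·40 − (-0.17)·(-95)] / -12275 = -0.0008676
∂h/∂y = [(-105)·(-0.17) − (-85)·(+0.67)] / -12275 = -0.006094
Head at (632020, 3401055) = 346.63 + (-0.0008676)·(-185) + (-0.006094)·(-115) = 347.49 m.
That is higher than the 346.46 m at W3, so the point is upgradient.

upgradient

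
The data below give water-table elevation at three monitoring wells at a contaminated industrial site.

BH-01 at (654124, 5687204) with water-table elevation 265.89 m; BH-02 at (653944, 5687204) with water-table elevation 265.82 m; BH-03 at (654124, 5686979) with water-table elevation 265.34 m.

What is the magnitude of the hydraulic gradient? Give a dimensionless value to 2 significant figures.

0.0025

∂h/∂x = (265.82 − 265.89) / (653944 − 654124) = +0.0003889
∂h/∂y = (265.34 − 265.89) / (5686979 − 5687204) = +0.002444
|∇h| = √(0.0003889² + 0.002444²) = 0.002475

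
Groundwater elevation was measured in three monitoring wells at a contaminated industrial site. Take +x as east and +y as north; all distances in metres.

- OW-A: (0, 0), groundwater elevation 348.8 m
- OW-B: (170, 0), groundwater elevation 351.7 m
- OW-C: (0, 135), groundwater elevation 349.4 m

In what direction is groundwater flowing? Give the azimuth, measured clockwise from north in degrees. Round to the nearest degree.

∂h/∂x = (351.7 − 348.8) / (170 − 0) = +0.01706
∂h/∂y = (349.4 − 348.8) / (135 − 0) = +0.004444
Flow direction (−∇h) has components (-0.01706 E, -0.004444 N).
Azimuth = atan2(E, N) = atan2(-0.01706, -0.004444) = 255.4° ≈ 255°.

255°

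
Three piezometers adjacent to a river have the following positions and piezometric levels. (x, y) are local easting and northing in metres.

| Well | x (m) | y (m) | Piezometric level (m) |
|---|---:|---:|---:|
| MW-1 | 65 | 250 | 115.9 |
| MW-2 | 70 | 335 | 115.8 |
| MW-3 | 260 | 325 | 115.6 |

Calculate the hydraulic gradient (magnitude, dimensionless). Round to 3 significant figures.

0.00157

Differences from MW-1: to MW-2 (Δx, Δy, Δh) = (5, 85, -0.1); to MW-3 = (195, 75, -0.3).
Determinant of the coordinate differences = 5·75 − 195·85 = -16200.
∂h/∂x = [(-0.1)·75 − (-0.3)·85] / -16200 = -0.001111
∂h/∂y = [5·(-0.3) − 195·(-0.1)] / -16200 = -0.001111
|∇h| = √(-0.001111² + -0.001111²) = 0.001571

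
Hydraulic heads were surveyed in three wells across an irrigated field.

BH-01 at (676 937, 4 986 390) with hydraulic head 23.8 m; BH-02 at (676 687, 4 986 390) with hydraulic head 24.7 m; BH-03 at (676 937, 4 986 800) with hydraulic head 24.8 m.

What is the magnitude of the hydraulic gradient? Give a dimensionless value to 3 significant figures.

∂h/∂x = (24.7 − 23.8) / (676687 − 676937) = -0.003600
∂h/∂y = (24.8 − 23.8) / (4986800 − 4986390) = +0.002439
|∇h| = √(-0.003600² + 0.002439²) = 0.004348

0.00435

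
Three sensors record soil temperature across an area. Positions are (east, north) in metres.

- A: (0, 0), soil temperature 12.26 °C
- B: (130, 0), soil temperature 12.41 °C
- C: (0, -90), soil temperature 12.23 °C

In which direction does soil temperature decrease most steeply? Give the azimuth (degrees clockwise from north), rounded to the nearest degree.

254°

∂T/∂x = (12.41 − 12.26) / (130 − 0) = +0.001154
∂T/∂y = (12.23 − 12.26) / (-90 − 0) = +0.0003333
Steepest decrease is along −∇f: components (-0.001154 E, -0.0003333 N).
Azimuth = atan2(-0.001154, -0.0003333) = 253.9° ≈ 254°.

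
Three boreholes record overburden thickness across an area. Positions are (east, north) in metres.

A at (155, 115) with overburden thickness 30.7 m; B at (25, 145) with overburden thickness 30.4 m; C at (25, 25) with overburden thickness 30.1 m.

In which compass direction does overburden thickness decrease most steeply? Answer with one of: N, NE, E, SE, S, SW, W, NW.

SW

Three-point gradient (reference A): Δ to B = (-130, 30, -0.3), Δ to C = (-130, -90, -0.6).
∂d/∂x = +0.002885, ∂d/∂y = +0.002500 (det = 15600).
Steepest decrease is along −∇f = (-0.002885 E, -0.002500 N) → southwest.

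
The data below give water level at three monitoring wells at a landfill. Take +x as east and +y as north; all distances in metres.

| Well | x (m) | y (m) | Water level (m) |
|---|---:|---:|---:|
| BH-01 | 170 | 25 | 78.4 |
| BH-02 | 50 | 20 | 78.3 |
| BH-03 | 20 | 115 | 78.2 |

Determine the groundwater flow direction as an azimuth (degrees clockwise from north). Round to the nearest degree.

Three-point gradient (reference BH-01): Δ to BH-02 = (-120, -5, -0.1), Δ to BH-03 = (-150, 90, -0.2).
∂h/∂x = +0.0008658, ∂h/∂y = -0.0007792 (det = -11550).
Flow direction (−∇h) has components (-0.0008658 E, +0.0007792 N).
Azimuth = atan2(E, N) = atan2(-0.0008658, +0.0007792) = 312.0° ≈ 312°.

312°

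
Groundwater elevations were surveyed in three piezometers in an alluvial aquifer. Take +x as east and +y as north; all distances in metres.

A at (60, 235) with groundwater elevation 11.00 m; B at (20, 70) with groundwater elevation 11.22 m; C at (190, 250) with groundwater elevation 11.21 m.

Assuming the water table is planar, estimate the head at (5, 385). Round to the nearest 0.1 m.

With h = a·x + b·y + c and A as origin, the differences give:
  (-40)·a + (-165)·b = +0.22
  130·a + 15·b = +0.21
Eliminate b (×15 and ×(-165), subtract): 20850·a = 37.950 → a = ∂h/∂x = +0.001820
Back-substitute: b = ∂h/∂y = -0.001775.
h(5, 385) = 11.00 + (+0.001820)·(-55) + (-0.001775)·(150) = 11.00 -0.100 -0.266 = 10.634 m.

10.6 m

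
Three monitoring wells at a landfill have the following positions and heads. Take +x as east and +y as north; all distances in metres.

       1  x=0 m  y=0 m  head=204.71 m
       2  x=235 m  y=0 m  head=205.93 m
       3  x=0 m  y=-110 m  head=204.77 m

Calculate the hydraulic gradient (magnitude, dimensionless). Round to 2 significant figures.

∂h/∂x = (205.93 − 204.71) / (235 − 0) = +0.005191
∂h/∂y = (204.77 − 204.71) / (-110 − 0) = -0.0005455
|∇h| = √(0.005191² + -0.0005455²) = 0.00522

0.0052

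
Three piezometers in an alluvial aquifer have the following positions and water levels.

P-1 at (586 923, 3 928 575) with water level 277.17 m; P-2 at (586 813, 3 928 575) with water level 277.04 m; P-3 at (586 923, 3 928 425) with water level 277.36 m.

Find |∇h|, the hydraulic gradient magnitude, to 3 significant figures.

0.00173

∂h/∂x = (277.04 − 277.17) / (586813 − 586923) = +0.001182
∂h/∂y = (277.36 − 277.17) / (3928425 − 3928575) = -0.001267
|∇h| = √(0.001182² + -0.001267²) = 0.001733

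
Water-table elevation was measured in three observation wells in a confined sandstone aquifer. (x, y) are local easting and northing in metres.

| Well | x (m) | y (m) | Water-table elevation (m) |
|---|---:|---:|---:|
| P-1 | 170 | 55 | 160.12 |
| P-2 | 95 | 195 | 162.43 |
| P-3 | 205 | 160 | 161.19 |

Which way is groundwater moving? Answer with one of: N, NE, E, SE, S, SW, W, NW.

Taking P-1 as reference: P-2−P-1 = (-75, 140, +2.31); P-3−P-1 = (35, 105, +1.07).
Determinant of the coordinate differences = (-75)·105 − 35·140 = -12775.
∂h/∂x = [(+2.31)·105 − (+1.07)·140] / -12775 = -0.007260
∂h/∂y = [(-75)·(+1.07) − 35·(+2.31)] / -12775 = +0.01261
Flow = −∇h = (+0.007260 east, -0.01261 north), which points southeast.

SE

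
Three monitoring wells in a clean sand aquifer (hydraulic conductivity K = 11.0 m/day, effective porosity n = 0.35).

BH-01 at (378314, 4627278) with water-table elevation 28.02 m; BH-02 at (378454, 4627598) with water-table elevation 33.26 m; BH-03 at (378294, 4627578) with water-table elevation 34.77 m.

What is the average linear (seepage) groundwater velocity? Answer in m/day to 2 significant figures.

0.78 m/day

Differences from BH-01: to BH-02 (Δx, Δy, Δh) = (140, 320, +5.24); to BH-03 = (-20, 300, +6.75).
Determinant of the coordinate differences = 140·300 − (-20)·320 = 48400.
∂h/∂x = [(+5.24)·300 − (+6.75)·320] / 48400 = -0.01215
∂h/∂y = [140·(+6.75) − (-20)·(+5.24)] / 48400 = +0.02169
|∇h| = √(-0.01215² + 0.02169²) = 0.02486
Seepage velocity v = K·i/n = 11.0 × 0.02486 / 0.35 = 0.7813 m/day.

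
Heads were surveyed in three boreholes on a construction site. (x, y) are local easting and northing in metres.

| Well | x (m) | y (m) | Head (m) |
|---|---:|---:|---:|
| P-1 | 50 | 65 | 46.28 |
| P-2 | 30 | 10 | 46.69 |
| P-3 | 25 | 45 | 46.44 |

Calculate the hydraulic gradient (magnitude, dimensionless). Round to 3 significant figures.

With h = a·x + b·y + c and P-1 as origin, the differences give:
  (-20)·a + (-55)·b = +0.41
  (-25)·a + (-20)·b = +0.16
Eliminate b (×(-20) and ×(-55), subtract): -975·a = 0.600 → a = ∂h/∂x = -0.0006154
Back-substitute: b = ∂h/∂y = -0.007231.
|∇h| = √(-0.0006154² + -0.007231²) = 0.007257

0.00726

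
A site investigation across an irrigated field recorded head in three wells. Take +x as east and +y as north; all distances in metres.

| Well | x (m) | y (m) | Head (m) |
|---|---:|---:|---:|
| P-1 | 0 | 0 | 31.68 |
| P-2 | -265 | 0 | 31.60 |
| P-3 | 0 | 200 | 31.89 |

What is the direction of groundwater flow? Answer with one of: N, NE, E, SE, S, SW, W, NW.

∂h/∂x = (31.60 − 31.68) / (-265 − 0) = +0.0003019
∂h/∂y = (31.89 − 31.68) / (200 − 0) = +0.001050
Flow = −∇h = (-0.0003019 east, -0.001050 north), which points south.

S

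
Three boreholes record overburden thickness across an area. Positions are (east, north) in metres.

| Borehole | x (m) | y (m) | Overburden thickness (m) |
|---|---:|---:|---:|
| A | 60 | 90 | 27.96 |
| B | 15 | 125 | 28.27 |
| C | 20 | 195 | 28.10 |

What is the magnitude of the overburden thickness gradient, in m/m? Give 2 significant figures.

Differences from A: to B (Δx, Δy, Δh) = (-45, 35, +0.31); to C = (-40, 105, +0.14).
Determinant of the coordinate differences = (-45)·105 − (-40)·35 = -3325.
∂d/∂x = [(+0.31)·105 − (+0.14)·35] / -3325 = -0.008316
∂d/∂y = [(-45)·(+0.14) − (-40)·(+0.31)] / -3325 = -0.001835
|∇f| = √(-0.008316² + -0.001835²) = 0.008516 m/m

0.0085 m/m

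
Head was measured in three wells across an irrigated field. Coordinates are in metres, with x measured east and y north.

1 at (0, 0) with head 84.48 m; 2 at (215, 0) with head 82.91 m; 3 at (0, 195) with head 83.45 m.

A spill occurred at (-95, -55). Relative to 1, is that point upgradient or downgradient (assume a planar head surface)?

upgradient

∂h/∂x = (82.91 − 84.48) / (215 − 0) = -0.007302
∂h/∂y = (83.45 − 84.48) / (195 − 0) = -0.005282
Head at (-95, -55) = 84.48 + (-0.007302)·(-95) + (-0.005282)·(-55) = 85.46 m.
That is higher than the 84.48 m at 1, so the point is upgradient.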